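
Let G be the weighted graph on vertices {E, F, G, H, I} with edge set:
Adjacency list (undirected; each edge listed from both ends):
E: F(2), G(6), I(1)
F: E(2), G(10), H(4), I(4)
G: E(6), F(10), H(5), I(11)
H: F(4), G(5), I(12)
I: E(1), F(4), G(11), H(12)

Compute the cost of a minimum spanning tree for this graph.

Kruskal: consider edges lightest-first.
E–I (1): add. Components now {E,I} {F} {G} {H}
E–F (2): add. Components now {E,F,I} {G} {H}
F–H (4): add. Components now {E,F,H,I} {G}
F–I (4): skip — F and I already connected.
G–H (5): add. Components now {E,F,G,H,I}
MST edges: E–I, E–F, F–H, G–H; total weight 1+2+4+5 = 12.

12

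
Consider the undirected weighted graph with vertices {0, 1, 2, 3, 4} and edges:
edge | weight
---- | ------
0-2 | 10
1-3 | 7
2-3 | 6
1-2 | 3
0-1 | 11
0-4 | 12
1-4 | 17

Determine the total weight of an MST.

31

Prim's algorithm from 1:
Step 1: cheapest edge leaving the tree is 1-2 (3); add 2.
Step 2: cheapest edge leaving the tree is 2-3 (6); add 3.
Step 3: cheapest edge leaving the tree is 0-2 (10); add 0.
Step 4: cheapest edge leaving the tree is 0-4 (12); add 4.
MST edges: 1-2, 2-3, 0-2, 0-4; total weight 3+6+10+12 = 31.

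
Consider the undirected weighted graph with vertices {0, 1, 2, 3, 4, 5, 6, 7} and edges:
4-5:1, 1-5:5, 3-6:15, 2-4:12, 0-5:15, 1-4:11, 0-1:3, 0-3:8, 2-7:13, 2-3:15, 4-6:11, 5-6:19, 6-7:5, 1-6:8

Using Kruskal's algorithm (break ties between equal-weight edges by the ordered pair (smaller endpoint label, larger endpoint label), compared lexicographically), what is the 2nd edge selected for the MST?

Sort edges by weight, then run Kruskal:
4-5 (1): add — endpoints in different components.
0-1 (3): add — endpoints in different components.
1-5 (5): add — endpoints in different components.
6-7 (5): add — endpoints in different components.
0-3 (8): add — endpoints in different components.
1-6 (8): add — endpoints in different components.
1-4 (11): skip — 1 and 4 already connected.
4-6 (11): skip — 4 and 6 already connected.
2-4 (12): add — endpoints in different components.
The 2nd edge added is 0-1.

0-1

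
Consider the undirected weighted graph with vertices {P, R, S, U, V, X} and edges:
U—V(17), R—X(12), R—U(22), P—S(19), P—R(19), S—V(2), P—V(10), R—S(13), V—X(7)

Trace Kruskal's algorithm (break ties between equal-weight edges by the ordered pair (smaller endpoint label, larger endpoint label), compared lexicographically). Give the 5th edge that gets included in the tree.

Kruskal: consider edges lightest-first.
S—V (2): add. Components now {S,V} {R} {P} {X} {U}
V—X (7): add. Components now {S,V,X} {R} {P} {U}
P—V (10): add. Components now {P,S,V,X} {R} {U}
R—X (12): add. Components now {P,R,S,V,X} {U}
R—S (13): skip — R and S already connected.
U—V (17): add. Components now {P,R,S,U,V,X}
The 5th edge added is U—V.

U-V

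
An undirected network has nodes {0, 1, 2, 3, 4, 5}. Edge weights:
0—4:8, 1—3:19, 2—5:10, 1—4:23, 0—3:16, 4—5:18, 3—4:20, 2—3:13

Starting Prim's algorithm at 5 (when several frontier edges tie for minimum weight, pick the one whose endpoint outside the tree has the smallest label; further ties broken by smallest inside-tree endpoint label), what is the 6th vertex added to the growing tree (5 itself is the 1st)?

Prim's algorithm from 5:
Step 1: frontier [2—5 10, 4—5 18] → take 2—5 (10); add 2.
Step 2: frontier [2—3 13, 4—5 18] → take 2—3 (13); add 3.
Step 3: frontier [0—3 16, 1—3 19, 3—4 20, 4—5 18] → take 0—3 (16); add 0.
Step 4: frontier [0—4 8, 1—3 19, 3—4 20, 4—5 18] → take 0—4 (8); add 4.
Step 5: frontier [1—3 19, 1—4 23] → take 1—3 (19); add 1.
Vertex order: 5, 2, 3, 0, 4, 1. The 6th vertex is 1.

1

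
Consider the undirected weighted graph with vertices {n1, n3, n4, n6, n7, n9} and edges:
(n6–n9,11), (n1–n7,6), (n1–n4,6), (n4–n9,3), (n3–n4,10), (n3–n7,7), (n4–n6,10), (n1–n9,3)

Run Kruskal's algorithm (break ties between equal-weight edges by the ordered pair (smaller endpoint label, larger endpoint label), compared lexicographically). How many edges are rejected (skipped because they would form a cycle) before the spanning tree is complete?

Kruskal: consider edges lightest-first.
n1–n9 (3): add. Components now {n3} {n1,n9} {n7} {n4} {n6}
n4–n9 (3): add. Components now {n3} {n1,n4,n9} {n7} {n6}
n1–n4 (6): skip — n1 and n4 already connected.
n1–n7 (6): add. Components now {n3} {n1,n4,n7,n9} {n6}
n3–n7 (7): add. Components now {n1,n3,n4,n7,n9} {n6}
n3–n4 (10): skip — n3 and n4 already connected.
n4–n6 (10): add. Components now {n1,n3,n4,n6,n7,n9}
Edges rejected before the tree was complete: 2.

2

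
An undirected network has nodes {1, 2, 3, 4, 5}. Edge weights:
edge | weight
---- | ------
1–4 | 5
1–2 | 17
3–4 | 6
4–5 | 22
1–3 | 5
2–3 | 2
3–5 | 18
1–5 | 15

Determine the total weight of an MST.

Prim, starting at 4.
Step 1: cheapest edge leaving the tree is 1–4 (5); add 1.
Step 2: cheapest edge leaving the tree is 1–3 (5); add 3.
Step 3: cheapest edge leaving the tree is 2–3 (2); add 2.
Step 4: cheapest edge leaving the tree is 1–5 (15); add 5.
MST edges: 1–4, 1–3, 2–3, 1–5; total weight 5+5+2+15 = 27.

27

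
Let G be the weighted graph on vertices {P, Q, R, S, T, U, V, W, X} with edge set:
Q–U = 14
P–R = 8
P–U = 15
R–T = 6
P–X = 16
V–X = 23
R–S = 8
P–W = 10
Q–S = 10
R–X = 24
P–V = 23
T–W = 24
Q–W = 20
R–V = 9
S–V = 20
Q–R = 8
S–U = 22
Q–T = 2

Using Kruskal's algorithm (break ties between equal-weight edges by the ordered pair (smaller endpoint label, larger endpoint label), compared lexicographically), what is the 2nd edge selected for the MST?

R-T

Kruskal's algorithm — process edges by increasing weight (ties by edge label):
Q–T (2): add — endpoints in different components.
R–T (6): add — endpoints in different components.
P–R (8): add — endpoints in different components.
Q–R (8): skip — Q and R already connected.
R–S (8): add — endpoints in different components.
R–V (9): add — endpoints in different components.
P–W (10): add — endpoints in different components.
Q–S (10): skip — Q and S already connected.
Q–U (14): add — endpoints in different components.
P–U (15): skip — U and P already connected.
P–X (16): add — endpoints in different components.
The 2nd edge added is R–T.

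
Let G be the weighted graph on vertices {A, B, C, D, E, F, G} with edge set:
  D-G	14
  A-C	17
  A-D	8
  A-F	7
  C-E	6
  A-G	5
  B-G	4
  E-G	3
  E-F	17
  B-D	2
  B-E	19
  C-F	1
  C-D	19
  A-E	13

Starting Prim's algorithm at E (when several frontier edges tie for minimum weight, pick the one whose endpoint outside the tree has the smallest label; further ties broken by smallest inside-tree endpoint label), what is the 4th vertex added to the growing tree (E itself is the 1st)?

D

Grow the tree from E using Prim:
Step 1: frontier [E-G 3, C-E 6, A-E 13, E-F 17, B-E 19] → take E-G (3); add G.
Step 2: frontier [C-E 6, A-E 13, E-F 17, B-E 19, B-G 4, A-G 5, D-G 14] → take B-G (4); add B.
Step 3: frontier [B-D 2, C-E 6, A-E 13, E-F 17, A-G 5, D-G 14] → take B-D (2); add D.
Step 4: frontier [A-D 8, C-D 19, C-E 6, A-E 13, E-F 17, A-G 5] → take A-G (5); add A.
Step 5: frontier [A-F 7, A-C 17, C-D 19, C-E 6, E-F 17] → take C-E (6); add C.
Step 6: frontier [A-F 7, C-F 1, E-F 17] → take C-F (1); add F.
Vertex order: E, G, B, D, A, C, F. The 4th vertex is D.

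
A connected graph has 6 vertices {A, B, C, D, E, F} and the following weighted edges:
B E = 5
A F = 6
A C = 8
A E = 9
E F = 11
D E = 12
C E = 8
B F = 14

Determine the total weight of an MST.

39

Kruskal: consider edges lightest-first.
B E (5): add. Components now {A} {B,E} {C} {D} {F}
A F (6): add. Components now {A,F} {B,E} {C} {D}
A C (8): add. Components now {A,C,F} {B,E} {D}
C E (8): add. Components now {A,B,C,E,F} {D}
A E (9): skip — A and E already connected.
E F (11): skip — E and F already connected.
D E (12): add. Components now {A,B,C,D,E,F}
MST edges: B E, A F, A C, C E, D E; total weight 5+6+8+8+12 = 39.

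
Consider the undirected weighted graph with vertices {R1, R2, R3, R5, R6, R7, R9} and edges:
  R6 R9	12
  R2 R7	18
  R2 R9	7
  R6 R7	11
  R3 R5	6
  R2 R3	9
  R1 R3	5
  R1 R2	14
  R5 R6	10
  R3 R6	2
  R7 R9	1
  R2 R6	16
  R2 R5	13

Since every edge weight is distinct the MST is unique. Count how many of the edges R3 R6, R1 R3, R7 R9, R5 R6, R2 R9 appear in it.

Kruskal's algorithm — process edges by increasing weight (ties by edge label):
R7 R9 (1): add — endpoints in different components.
R3 R6 (2): add — endpoints in different components.
R1 R3 (5): add — endpoints in different components.
R3 R5 (6): add — endpoints in different components.
R2 R9 (7): add — endpoints in different components.
R2 R3 (9): add — endpoints in different components.
MST edge set: {R7 R9, R3 R6, R1 R3, R3 R5, R2 R9, R2 R3}.
Of the listed edges, {R3 R6, R1 R3, R7 R9, R2 R9} are in the MST → 4.

4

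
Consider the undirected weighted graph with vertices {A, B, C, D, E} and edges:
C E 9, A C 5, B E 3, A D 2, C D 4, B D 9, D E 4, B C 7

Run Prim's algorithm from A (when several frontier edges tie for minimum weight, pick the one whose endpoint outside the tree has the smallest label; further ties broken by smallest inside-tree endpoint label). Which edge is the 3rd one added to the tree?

D-E

Prim's algorithm from A:
Step 1: frontier [A D 2, A C 5] → take A D (2); add D.
Step 2: frontier [A C 5, C D 4, D E 4, B D 9] → take C D (4); add C.
Step 3: frontier [B C 7, C E 9, D E 4, B D 9] → take D E (4); add E.
Step 4: frontier [B C 7, B D 9, B E 3] → take B E (3); add B.
The 3rd edge added is D E.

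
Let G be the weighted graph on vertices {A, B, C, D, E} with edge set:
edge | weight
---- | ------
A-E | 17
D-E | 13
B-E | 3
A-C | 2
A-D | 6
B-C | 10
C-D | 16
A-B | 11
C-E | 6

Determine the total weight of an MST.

Kruskal's algorithm — process edges by increasing weight (ties by edge label):
A-C (2): add. Components now {A,C} {B} {D} {E}
B-E (3): add. Components now {A,C} {B,E} {D}
A-D (6): add. Components now {A,C,D} {B,E}
C-E (6): add. Components now {A,B,C,D,E}
MST edges: A-C, B-E, A-D, C-E; total weight 2+3+6+6 = 17.

17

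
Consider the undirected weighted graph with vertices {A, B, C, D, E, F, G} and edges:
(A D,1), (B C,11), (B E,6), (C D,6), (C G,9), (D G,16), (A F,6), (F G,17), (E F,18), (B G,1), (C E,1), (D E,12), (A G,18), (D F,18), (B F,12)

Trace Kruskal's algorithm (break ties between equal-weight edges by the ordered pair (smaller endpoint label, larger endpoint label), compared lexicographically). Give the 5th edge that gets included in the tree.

Kruskal: consider edges lightest-first.
A D (1): add. Components now {A,D} {B} {C} {E} {F} {G}
B G (1): add. Components now {A,D} {B,G} {C} {E} {F}
C E (1): add. Components now {A,D} {B,G} {C,E} {F}
A F (6): add. Components now {A,D,F} {B,G} {C,E}
B E (6): add. Components now {A,D,F} {B,C,E,G}
C D (6): add. Components now {A,B,C,D,E,F,G}
The 5th edge added is B E.

B-E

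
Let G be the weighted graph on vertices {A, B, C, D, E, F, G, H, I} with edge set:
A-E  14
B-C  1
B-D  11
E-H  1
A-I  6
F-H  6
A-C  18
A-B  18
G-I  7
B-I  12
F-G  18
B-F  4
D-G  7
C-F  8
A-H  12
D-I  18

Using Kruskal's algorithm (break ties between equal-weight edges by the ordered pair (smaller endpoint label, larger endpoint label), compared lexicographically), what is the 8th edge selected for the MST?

B-D

Kruskal: consider edges lightest-first.
B-C (1): add — endpoints in different components.
E-H (1): add — endpoints in different components.
B-F (4): add — endpoints in different components.
A-I (6): add — endpoints in different components.
F-H (6): add — endpoints in different components.
D-G (7): add — endpoints in different components.
G-I (7): add — endpoints in different components.
C-F (8): skip — C and F already connected.
B-D (11): add — endpoints in different components.
The 8th edge added is B-D.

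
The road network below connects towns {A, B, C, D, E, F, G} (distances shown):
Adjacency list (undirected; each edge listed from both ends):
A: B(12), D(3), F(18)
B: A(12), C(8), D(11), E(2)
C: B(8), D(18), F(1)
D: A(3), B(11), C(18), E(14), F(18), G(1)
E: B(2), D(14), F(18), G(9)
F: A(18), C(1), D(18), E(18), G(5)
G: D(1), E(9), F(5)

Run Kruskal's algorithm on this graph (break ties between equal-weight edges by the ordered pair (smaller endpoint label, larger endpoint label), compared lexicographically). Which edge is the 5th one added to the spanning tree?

F-G

Kruskal's algorithm — process edges by increasing weight (ties by edge label):
C F (1): add. Components now {A} {B} {C,F} {D} {E} {G}
D G (1): add. Components now {A} {B} {C,F} {D,G} {E}
B E (2): add. Components now {A} {B,E} {C,F} {D,G}
A D (3): add. Components now {A,D,G} {B,E} {C,F}
F G (5): add. Components now {A,C,D,F,G} {B,E}
B C (8): add. Components now {A,B,C,D,E,F,G}
The 5th edge added is F G.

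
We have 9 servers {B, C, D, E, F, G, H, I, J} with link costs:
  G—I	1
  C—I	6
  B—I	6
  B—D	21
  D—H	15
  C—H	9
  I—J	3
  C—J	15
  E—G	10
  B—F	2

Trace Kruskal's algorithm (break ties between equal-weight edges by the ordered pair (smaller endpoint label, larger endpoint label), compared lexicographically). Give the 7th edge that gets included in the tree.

E-G

Kruskal: consider edges lightest-first.
G—I (1): add — endpoints in different components.
B—F (2): add — endpoints in different components.
I—J (3): add — endpoints in different components.
B—I (6): add — endpoints in different components.
C—I (6): add — endpoints in different components.
C—H (9): add — endpoints in different components.
E—G (10): add — endpoints in different components.
C—J (15): skip — C and J already connected.
D—H (15): add — endpoints in different components.
The 7th edge added is E—G.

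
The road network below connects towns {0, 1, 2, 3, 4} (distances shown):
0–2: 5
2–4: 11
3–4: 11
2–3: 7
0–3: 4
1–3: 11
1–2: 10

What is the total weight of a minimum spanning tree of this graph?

Kruskal's algorithm — process edges by increasing weight (ties by edge label):
0–3 (4): add. Components now {0,3} {1} {2} {4}
0–2 (5): add. Components now {0,2,3} {1} {4}
2–3 (7): skip — 2 and 3 already connected.
1–2 (10): add. Components now {0,1,2,3} {4}
1–3 (11): skip — 1 and 3 already connected.
2–4 (11): add. Components now {0,1,2,3,4}
MST edges: 0–3, 0–2, 1–2, 2–4; total weight 4+5+10+11 = 30.

30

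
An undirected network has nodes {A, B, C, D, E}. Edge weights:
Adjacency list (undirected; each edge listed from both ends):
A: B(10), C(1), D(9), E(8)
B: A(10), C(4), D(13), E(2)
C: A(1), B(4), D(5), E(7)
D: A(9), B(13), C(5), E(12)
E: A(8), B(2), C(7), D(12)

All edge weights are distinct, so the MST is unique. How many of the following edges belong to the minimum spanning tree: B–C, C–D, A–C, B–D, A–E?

3

Sort edges by weight, then run Kruskal:
A–C (1): add. Components now {A,C} {B} {D} {E}
B–E (2): add. Components now {A,C} {B,E} {D}
B–C (4): add. Components now {A,B,C,E} {D}
C–D (5): add. Components now {A,B,C,D,E}
MST edge set: {A–C, B–E, B–C, C–D}.
Of the listed edges, {B–C, C–D, A–C} are in the MST → 3.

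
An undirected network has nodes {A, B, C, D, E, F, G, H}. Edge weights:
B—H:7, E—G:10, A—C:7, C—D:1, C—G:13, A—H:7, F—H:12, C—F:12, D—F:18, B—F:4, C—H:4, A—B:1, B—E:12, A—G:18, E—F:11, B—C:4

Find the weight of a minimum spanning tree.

Grow the tree from B using Prim:
Step 1: cheapest edge leaving the tree is A—B (1); add A.
Step 2: cheapest edge leaving the tree is B—C (4); add C.
Step 3: cheapest edge leaving the tree is C—D (1); add D.
Step 4: cheapest edge leaving the tree is B—F (4); add F.
Step 5: cheapest edge leaving the tree is C—H (4); add H.
Step 6: cheapest edge leaving the tree is E—F (11); add E.
Step 7: cheapest edge leaving the tree is E—G (10); add G.
MST edges: A—B, B—C, C—D, B—F, C—H, E—F, E—G; total weight 1+4+1+4+4+11+10 = 35.

35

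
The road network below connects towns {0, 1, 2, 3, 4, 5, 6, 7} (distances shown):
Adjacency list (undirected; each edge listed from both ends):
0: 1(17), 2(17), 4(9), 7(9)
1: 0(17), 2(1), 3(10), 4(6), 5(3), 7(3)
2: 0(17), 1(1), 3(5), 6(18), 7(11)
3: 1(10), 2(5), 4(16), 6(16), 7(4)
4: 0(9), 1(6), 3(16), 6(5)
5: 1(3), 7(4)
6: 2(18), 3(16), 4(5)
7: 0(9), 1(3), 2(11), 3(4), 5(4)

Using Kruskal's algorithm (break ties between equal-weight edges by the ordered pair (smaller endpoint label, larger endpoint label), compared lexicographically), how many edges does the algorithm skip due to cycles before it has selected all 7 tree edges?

Kruskal's algorithm — process edges by increasing weight (ties by edge label):
1-2 (1): add — endpoints in different components.
1-5 (3): add — endpoints in different components.
1-7 (3): add — endpoints in different components.
3-7 (4): add — endpoints in different components.
5-7 (4): skip — 5 and 7 already connected.
2-3 (5): skip — 2 and 3 already connected.
4-6 (5): add — endpoints in different components.
1-4 (6): add — endpoints in different components.
0-4 (9): add — endpoints in different components.
Edges rejected before the tree was complete: 2.

2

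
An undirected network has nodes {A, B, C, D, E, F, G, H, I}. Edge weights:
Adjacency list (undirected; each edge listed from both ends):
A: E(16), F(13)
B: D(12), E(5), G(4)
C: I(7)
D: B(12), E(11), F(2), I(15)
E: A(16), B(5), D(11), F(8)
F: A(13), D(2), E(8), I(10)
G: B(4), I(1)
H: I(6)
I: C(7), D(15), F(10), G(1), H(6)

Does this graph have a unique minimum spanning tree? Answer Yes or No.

Kruskal: consider edges lightest-first.
G I (1): add — endpoints in different components.
D F (2): add — endpoints in different components.
B G (4): add — endpoints in different components.
B E (5): add — endpoints in different components.
H I (6): add — endpoints in different components.
C I (7): add — endpoints in different components.
E F (8): add — endpoints in different components.
F I (10): skip — F and I already connected.
D E (11): skip — D and E already connected.
B D (12): skip — B and D already connected.
A F (13): add — endpoints in different components.
Every non-tree edge has weight strictly greater than the heaviest edge on the tree path between its endpoints, so the MST is unique.

Yes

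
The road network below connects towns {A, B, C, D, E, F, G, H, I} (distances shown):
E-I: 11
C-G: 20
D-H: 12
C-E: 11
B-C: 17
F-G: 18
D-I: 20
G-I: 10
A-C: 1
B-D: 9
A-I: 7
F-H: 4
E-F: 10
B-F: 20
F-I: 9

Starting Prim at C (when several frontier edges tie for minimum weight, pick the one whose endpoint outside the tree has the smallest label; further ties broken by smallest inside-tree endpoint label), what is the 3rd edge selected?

Prim, starting at C.
Step 1: cheapest edge leaving the tree is A-C (1); add A.
Step 2: cheapest edge leaving the tree is A-I (7); add I.
Step 3: cheapest edge leaving the tree is F-I (9); add F.
Step 4: cheapest edge leaving the tree is F-H (4); add H.
Step 5: cheapest edge leaving the tree is E-F (10); add E.
Step 6: cheapest edge leaving the tree is G-I (10); add G.
Step 7: cheapest edge leaving the tree is D-H (12); add D.
Step 8: cheapest edge leaving the tree is B-D (9); add B.
The 3rd edge added is F-I.

F-I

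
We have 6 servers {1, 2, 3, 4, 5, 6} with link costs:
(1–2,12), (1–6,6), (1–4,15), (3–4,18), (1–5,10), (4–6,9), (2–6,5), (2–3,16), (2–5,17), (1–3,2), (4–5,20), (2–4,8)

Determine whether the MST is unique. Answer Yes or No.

Yes

Kruskal's algorithm — process edges by increasing weight (ties by edge label):
1–3 (2): add — endpoints in different components.
2–6 (5): add — endpoints in different components.
1–6 (6): add — endpoints in different components.
2–4 (8): add — endpoints in different components.
4–6 (9): skip — 4 and 6 already connected.
1–5 (10): add — endpoints in different components.
Every non-tree edge has weight strictly greater than the heaviest edge on the tree path between its endpoints, so the MST is unique.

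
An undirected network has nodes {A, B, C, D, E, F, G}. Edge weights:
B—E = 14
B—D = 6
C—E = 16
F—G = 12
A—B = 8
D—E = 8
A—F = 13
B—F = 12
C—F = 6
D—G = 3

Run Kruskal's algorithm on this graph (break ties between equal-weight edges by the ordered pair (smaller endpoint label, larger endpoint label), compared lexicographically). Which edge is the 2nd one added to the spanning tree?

Sort edges by weight, then run Kruskal:
D—G (3): add. Components now {A} {B} {C} {D,G} {E} {F}
B—D (6): add. Components now {A} {B,D,G} {C} {E} {F}
C—F (6): add. Components now {A} {B,D,G} {C,F} {E}
A—B (8): add. Components now {A,B,D,G} {C,F} {E}
D—E (8): add. Components now {A,B,D,E,G} {C,F}
B—F (12): add. Components now {A,B,C,D,E,F,G}
The 2nd edge added is B—D.

B-D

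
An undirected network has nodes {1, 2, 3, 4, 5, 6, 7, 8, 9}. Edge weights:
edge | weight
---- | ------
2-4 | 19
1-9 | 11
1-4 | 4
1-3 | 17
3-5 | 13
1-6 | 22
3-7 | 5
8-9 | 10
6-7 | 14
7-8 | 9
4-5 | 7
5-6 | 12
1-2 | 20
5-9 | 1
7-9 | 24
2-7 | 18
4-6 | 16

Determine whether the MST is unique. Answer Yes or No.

Yes

Sort edges by weight, then run Kruskal:
5-9 (1): add — endpoints in different components.
1-4 (4): add — endpoints in different components.
3-7 (5): add — endpoints in different components.
4-5 (7): add — endpoints in different components.
7-8 (9): add — endpoints in different components.
8-9 (10): add — endpoints in different components.
1-9 (11): skip — 1 and 9 already connected.
5-6 (12): add — endpoints in different components.
3-5 (13): skip — 3 and 5 already connected.
6-7 (14): skip — 6 and 7 already connected.
4-6 (16): skip — 4 and 6 already connected.
1-3 (17): skip — 1 and 3 already connected.
2-7 (18): add — endpoints in different components.
Every non-tree edge has weight strictly greater than the heaviest edge on the tree path between its endpoints, so the MST is unique.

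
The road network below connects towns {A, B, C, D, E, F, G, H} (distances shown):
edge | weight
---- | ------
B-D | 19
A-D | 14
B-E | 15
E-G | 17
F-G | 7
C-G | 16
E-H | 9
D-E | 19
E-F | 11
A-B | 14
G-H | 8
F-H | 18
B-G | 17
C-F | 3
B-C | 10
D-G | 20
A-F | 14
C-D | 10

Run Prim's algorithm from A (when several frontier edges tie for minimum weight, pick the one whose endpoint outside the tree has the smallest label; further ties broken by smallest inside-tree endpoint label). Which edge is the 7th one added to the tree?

Prim's algorithm from A:
Step 1: cheapest edge leaving the tree is A-B (14); add B.
Step 2: cheapest edge leaving the tree is B-C (10); add C.
Step 3: cheapest edge leaving the tree is C-F (3); add F.
Step 4: cheapest edge leaving the tree is F-G (7); add G.
Step 5: cheapest edge leaving the tree is G-H (8); add H.
Step 6: cheapest edge leaving the tree is E-H (9); add E.
Step 7: cheapest edge leaving the tree is C-D (10); add D.
The 7th edge added is C-D.

C-D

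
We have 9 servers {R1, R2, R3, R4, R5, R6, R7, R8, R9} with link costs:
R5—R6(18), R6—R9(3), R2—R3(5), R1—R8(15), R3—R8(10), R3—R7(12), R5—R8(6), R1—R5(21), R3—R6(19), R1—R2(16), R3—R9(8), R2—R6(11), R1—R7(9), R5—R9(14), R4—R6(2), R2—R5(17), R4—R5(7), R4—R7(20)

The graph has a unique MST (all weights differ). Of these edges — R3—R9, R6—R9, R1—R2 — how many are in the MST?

2

Kruskal: consider edges lightest-first.
R4—R6 (2): add — endpoints in different components.
R6—R9 (3): add — endpoints in different components.
R2—R3 (5): add — endpoints in different components.
R5—R8 (6): add — endpoints in different components.
R4—R5 (7): add — endpoints in different components.
R3—R9 (8): add — endpoints in different components.
R1—R7 (9): add — endpoints in different components.
R3—R8 (10): skip — R3 and R8 already connected.
R2—R6 (11): skip — R6 and R2 already connected.
R3—R7 (12): add — endpoints in different components.
MST edge set: {R4—R6, R6—R9, R2—R3, R5—R8, R4—R5, R3—R9, R1—R7, R3—R7}.
Of the listed edges, {R3—R9, R6—R9} are in the MST → 2.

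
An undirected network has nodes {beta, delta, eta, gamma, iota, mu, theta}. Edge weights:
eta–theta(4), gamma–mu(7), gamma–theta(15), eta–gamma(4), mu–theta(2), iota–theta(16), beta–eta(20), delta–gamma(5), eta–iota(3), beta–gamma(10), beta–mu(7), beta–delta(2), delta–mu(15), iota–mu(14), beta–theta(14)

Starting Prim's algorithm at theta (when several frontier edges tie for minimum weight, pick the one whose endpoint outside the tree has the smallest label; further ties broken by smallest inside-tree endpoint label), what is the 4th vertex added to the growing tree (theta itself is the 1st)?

Grow the tree from theta using Prim:
Step 1: cheapest edge leaving the tree is mu–theta (2); add mu.
Step 2: cheapest edge leaving the tree is eta–theta (4); add eta.
Step 3: cheapest edge leaving the tree is eta–iota (3); add iota.
Step 4: cheapest edge leaving the tree is eta–gamma (4); add gamma.
Step 5: cheapest edge leaving the tree is delta–gamma (5); add delta.
Step 6: cheapest edge leaving the tree is beta–delta (2); add beta.
Vertex order: theta, mu, eta, iota, gamma, delta, beta. The 4th vertex is iota.

iota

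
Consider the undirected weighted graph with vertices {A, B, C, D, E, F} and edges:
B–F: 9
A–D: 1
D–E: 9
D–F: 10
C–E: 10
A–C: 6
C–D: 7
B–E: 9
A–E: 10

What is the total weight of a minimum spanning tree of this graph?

Prim, starting at A.
Step 1: frontier [A–D 1, A–C 6, A–E 10] → take A–D (1); add D.
Step 2: frontier [A–C 6, A–E 10, C–D 7, D–E 9, D–F 10] → take A–C (6); add C.
Step 3: frontier [A–E 10, C–E 10, D–E 9, D–F 10] → take D–E (9); add E.
Step 4: frontier [D–F 10, B–E 9] → take B–E (9); add B.
Step 5: frontier [B–F 9, D–F 10] → take B–F (9); add F.
MST edges: A–D, A–C, D–E, B–E, B–F; total weight 1+6+9+9+9 = 34.

34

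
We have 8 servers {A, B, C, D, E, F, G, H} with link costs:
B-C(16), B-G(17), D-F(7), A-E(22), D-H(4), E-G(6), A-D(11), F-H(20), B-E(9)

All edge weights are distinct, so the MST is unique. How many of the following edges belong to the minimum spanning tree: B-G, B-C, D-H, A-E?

3

Kruskal: consider edges lightest-first.
D-H (4): add — endpoints in different components.
E-G (6): add — endpoints in different components.
D-F (7): add — endpoints in different components.
B-E (9): add — endpoints in different components.
A-D (11): add — endpoints in different components.
B-C (16): add — endpoints in different components.
B-G (17): skip — B and G already connected.
F-H (20): skip — F and H already connected.
A-E (22): add — endpoints in different components.
MST edge set: {D-H, E-G, D-F, B-E, A-D, B-C, A-E}.
Of the listed edges, {B-C, D-H, A-E} are in the MST → 3.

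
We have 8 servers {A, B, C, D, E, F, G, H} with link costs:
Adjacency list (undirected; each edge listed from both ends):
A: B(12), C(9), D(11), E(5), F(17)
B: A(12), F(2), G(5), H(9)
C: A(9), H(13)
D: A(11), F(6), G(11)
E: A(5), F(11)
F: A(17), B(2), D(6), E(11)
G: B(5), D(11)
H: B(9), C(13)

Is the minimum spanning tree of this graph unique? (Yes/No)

No

Sort edges by weight, then run Kruskal:
B–F (2): add — endpoints in different components.
A–E (5): add — endpoints in different components.
B–G (5): add — endpoints in different components.
D–F (6): add — endpoints in different components.
A–C (9): add — endpoints in different components.
B–H (9): add — endpoints in different components.
A–D (11): add — endpoints in different components.
Non-tree edge E–F has weight 11, equal to the heaviest edge on its tree cycle — swapping gives another MST of the same weight. Not unique.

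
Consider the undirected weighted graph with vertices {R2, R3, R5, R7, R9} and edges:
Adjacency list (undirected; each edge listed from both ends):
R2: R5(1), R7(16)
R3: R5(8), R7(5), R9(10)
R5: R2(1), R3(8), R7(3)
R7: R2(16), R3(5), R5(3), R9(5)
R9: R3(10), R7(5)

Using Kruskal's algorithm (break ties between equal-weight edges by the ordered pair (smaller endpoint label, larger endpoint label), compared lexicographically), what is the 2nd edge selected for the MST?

R5-R7

Kruskal's algorithm — process edges by increasing weight (ties by edge label):
R2–R5 (1): add — endpoints in different components.
R5–R7 (3): add — endpoints in different components.
R3–R7 (5): add — endpoints in different components.
R7–R9 (5): add — endpoints in different components.
The 2nd edge added is R5–R7.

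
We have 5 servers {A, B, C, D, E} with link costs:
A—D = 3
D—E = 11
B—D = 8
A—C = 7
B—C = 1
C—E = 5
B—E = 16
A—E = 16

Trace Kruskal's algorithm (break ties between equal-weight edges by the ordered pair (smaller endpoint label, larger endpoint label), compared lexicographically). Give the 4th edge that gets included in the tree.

Sort edges by weight, then run Kruskal:
B—C (1): add. Components now {A} {B,C} {D} {E}
A—D (3): add. Components now {A,D} {B,C} {E}
C—E (5): add. Components now {A,D} {B,C,E}
A—C (7): add. Components now {A,B,C,D,E}
The 4th edge added is A—C.

A-C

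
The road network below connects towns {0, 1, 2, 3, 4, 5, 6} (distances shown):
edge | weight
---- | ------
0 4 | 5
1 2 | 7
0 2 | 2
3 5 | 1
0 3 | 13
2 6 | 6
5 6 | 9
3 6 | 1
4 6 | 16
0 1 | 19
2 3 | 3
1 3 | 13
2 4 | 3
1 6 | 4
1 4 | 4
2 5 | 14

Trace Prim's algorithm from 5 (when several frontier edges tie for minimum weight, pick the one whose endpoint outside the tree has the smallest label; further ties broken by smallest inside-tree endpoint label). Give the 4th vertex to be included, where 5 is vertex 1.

2

Grow the tree from 5 using Prim:
Step 1: cheapest edge leaving the tree is 3 5 (1); add 3.
Step 2: cheapest edge leaving the tree is 3 6 (1); add 6.
Step 3: cheapest edge leaving the tree is 2 3 (3); add 2.
Step 4: cheapest edge leaving the tree is 0 2 (2); add 0.
Step 5: cheapest edge leaving the tree is 2 4 (3); add 4.
Step 6: cheapest edge leaving the tree is 1 4 (4); add 1.
Vertex order: 5, 3, 6, 2, 0, 4, 1. The 4th vertex is 2.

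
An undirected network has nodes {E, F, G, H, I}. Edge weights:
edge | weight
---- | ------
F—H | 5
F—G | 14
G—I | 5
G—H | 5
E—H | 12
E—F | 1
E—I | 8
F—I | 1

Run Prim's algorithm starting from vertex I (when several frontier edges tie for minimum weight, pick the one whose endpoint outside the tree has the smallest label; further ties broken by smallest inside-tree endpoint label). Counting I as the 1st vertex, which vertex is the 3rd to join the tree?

E

Prim's algorithm from I:
Step 1: frontier [F—I 1, G—I 5, E—I 8] → take F—I (1); add F.
Step 2: frontier [E—F 1, F—H 5, F—G 14, G—I 5, E—I 8] → take E—F (1); add E.
Step 3: frontier [E—H 12, F—H 5, F—G 14, G—I 5] → take G—I (5); add G.
Step 4: frontier [E—H 12, F—H 5, G—H 5] → take F—H (5); add H.
Vertex order: I, F, E, G, H. The 3rd vertex is E.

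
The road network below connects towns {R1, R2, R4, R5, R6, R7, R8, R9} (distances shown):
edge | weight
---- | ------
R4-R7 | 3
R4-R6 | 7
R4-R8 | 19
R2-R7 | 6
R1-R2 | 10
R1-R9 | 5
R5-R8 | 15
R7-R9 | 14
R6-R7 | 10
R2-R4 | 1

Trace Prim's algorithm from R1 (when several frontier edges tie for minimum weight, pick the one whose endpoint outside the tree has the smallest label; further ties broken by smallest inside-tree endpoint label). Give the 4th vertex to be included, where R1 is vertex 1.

R4

Prim's algorithm from R1:
Step 1: frontier [R1-R9 5, R1-R2 10] → take R1-R9 (5); add R9.
Step 2: frontier [R1-R2 10, R7-R9 14] → take R1-R2 (10); add R2.
Step 3: frontier [R2-R4 1, R2-R7 6, R7-R9 14] → take R2-R4 (1); add R4.
Step 4: frontier [R2-R7 6, R4-R7 3, R4-R6 7, R4-R8 19, R7-R9 14] → take R4-R7 (3); add R7.
Step 5: frontier [R4-R6 7, R4-R8 19, R6-R7 10] → take R4-R6 (7); add R6.
Step 6: frontier [R4-R8 19] → take R4-R8 (19); add R8.
Step 7: frontier [R5-R8 15] → take R5-R8 (15); add R5.
Vertex order: R1, R9, R2, R4, R7, R6, R8, R5. The 4th vertex is R4.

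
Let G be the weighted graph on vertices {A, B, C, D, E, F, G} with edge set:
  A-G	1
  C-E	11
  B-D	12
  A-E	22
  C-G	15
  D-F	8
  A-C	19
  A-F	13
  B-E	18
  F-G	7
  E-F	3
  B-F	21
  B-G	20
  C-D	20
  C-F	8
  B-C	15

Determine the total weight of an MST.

Grow the tree from C using Prim:
Step 1: cheapest edge leaving the tree is C-F (8); add F.
Step 2: cheapest edge leaving the tree is E-F (3); add E.
Step 3: cheapest edge leaving the tree is F-G (7); add G.
Step 4: cheapest edge leaving the tree is A-G (1); add A.
Step 5: cheapest edge leaving the tree is D-F (8); add D.
Step 6: cheapest edge leaving the tree is B-D (12); add B.
MST edges: C-F, E-F, F-G, A-G, D-F, B-D; total weight 8+3+7+1+8+12 = 39.

39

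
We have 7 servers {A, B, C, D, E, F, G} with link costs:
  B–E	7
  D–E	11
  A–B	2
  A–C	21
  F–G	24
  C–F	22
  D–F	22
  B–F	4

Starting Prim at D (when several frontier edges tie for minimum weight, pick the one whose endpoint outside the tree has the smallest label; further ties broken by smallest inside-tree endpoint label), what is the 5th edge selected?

Prim's algorithm from D:
Step 1: cheapest edge leaving the tree is D–E (11); add E.
Step 2: cheapest edge leaving the tree is B–E (7); add B.
Step 3: cheapest edge leaving the tree is A–B (2); add A.
Step 4: cheapest edge leaving the tree is B–F (4); add F.
Step 5: cheapest edge leaving the tree is A–C (21); add C.
Step 6: cheapest edge leaving the tree is F–G (24); add G.
The 5th edge added is A–C.

A-C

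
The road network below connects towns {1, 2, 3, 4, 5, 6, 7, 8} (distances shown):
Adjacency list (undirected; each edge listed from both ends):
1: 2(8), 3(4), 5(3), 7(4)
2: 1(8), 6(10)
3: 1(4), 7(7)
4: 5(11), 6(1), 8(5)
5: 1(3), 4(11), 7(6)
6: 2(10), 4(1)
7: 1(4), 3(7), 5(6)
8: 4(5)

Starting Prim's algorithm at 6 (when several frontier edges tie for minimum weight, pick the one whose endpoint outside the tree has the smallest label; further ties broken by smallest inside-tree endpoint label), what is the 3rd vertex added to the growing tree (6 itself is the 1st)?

Grow the tree from 6 using Prim:
Step 1: cheapest edge leaving the tree is 4—6 (1); add 4.
Step 2: cheapest edge leaving the tree is 4—8 (5); add 8.
Step 3: cheapest edge leaving the tree is 2—6 (10); add 2.
Step 4: cheapest edge leaving the tree is 1—2 (8); add 1.
Step 5: cheapest edge leaving the tree is 1—5 (3); add 5.
Step 6: cheapest edge leaving the tree is 1—3 (4); add 3.
Step 7: cheapest edge leaving the tree is 1—7 (4); add 7.
Vertex order: 6, 4, 8, 2, 1, 5, 3, 7. The 3rd vertex is 8.

8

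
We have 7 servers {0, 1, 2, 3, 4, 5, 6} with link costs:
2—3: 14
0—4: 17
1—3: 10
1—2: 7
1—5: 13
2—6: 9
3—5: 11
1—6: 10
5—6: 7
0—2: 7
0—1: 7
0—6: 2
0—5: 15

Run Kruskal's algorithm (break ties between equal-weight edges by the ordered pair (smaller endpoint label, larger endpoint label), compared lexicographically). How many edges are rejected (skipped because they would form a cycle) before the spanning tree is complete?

Kruskal: consider edges lightest-first.
0—6 (2): add — endpoints in different components.
0—1 (7): add — endpoints in different components.
0—2 (7): add — endpoints in different components.
1—2 (7): skip — 1 and 2 already connected.
5—6 (7): add — endpoints in different components.
2—6 (9): skip — 2 and 6 already connected.
1—3 (10): add — endpoints in different components.
1—6 (10): skip — 1 and 6 already connected.
3—5 (11): skip — 3 and 5 already connected.
1—5 (13): skip — 1 and 5 already connected.
2—3 (14): skip — 2 and 3 already connected.
0—5 (15): skip — 0 and 5 already connected.
0—4 (17): add — endpoints in different components.
Edges rejected before the tree was complete: 7.

7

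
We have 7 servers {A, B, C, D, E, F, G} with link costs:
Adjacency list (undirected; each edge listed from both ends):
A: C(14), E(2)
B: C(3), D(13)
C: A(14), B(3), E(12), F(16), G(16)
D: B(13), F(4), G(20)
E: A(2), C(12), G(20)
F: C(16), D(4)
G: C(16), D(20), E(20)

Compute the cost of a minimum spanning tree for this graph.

50

Sort edges by weight, then run Kruskal:
A—E (2): add. Components now {A,E} {B} {C} {D} {F} {G}
B—C (3): add. Components now {A,E} {B,C} {D} {F} {G}
D—F (4): add. Components now {A,E} {B,C} {D,F} {G}
C—E (12): add. Components now {A,B,C,E} {D,F} {G}
B—D (13): add. Components now {A,B,C,D,E,F} {G}
A—C (14): skip — A and C already connected.
C—F (16): skip — C and F already connected.
C—G (16): add. Components now {A,B,C,D,E,F,G}
MST edges: A—E, B—C, D—F, C—E, B—D, C—G; total weight 2+3+4+12+13+16 = 50.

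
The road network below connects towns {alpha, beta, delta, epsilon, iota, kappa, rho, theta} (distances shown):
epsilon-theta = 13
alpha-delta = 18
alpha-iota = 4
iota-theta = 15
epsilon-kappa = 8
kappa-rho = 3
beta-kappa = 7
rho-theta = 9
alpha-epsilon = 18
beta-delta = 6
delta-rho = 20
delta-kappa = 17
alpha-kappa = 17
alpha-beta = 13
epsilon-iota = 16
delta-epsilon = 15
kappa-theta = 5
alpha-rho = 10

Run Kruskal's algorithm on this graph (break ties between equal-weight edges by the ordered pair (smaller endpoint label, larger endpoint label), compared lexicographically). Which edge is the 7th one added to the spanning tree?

alpha-rho

Kruskal: consider edges lightest-first.
kappa-rho (3): add — endpoints in different components.
alpha-iota (4): add — endpoints in different components.
kappa-theta (5): add — endpoints in different components.
beta-delta (6): add — endpoints in different components.
beta-kappa (7): add — endpoints in different components.
epsilon-kappa (8): add — endpoints in different components.
rho-theta (9): skip — theta and rho already connected.
alpha-rho (10): add — endpoints in different components.
The 7th edge added is alpha-rho.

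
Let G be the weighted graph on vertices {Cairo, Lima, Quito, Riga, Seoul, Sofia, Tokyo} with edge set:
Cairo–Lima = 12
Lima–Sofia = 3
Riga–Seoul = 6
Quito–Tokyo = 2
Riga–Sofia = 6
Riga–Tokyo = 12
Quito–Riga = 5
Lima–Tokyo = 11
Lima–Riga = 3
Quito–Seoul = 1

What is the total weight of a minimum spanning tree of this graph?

Kruskal: consider edges lightest-first.
Quito–Seoul (1): add. Components now {Quito,Seoul} {Tokyo} {Sofia} {Lima} {Cairo} {Riga}
Quito–Tokyo (2): add. Components now {Quito,Seoul,Tokyo} {Sofia} {Lima} {Cairo} {Riga}
Lima–Riga (3): add. Components now {Quito,Seoul,Tokyo} {Sofia} {Lima,Riga} {Cairo}
Lima–Sofia (3): add. Components now {Quito,Seoul,Tokyo} {Lima,Riga,Sofia} {Cairo}
Quito–Riga (5): add. Components now {Lima,Quito,Riga,Seoul,Sofia,Tokyo} {Cairo}
Riga–Seoul (6): skip — Riga and Seoul already connected.
Riga–Sofia (6): skip — Sofia and Riga already connected.
Lima–Tokyo (11): skip — Tokyo and Lima already connected.
Cairo–Lima (12): add. Components now {Cairo,Lima,Quito,Riga,Seoul,Sofia,Tokyo}
MST edges: Quito–Seoul, Quito–Tokyo, Lima–Riga, Lima–Sofia, Quito–Riga, Cairo–Lima; total weight 1+2+3+3+5+12 = 26.

26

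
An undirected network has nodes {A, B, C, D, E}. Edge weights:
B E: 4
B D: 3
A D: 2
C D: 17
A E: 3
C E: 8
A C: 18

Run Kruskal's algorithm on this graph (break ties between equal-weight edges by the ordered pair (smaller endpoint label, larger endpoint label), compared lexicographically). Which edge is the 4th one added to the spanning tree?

C-E

Sort edges by weight, then run Kruskal:
A D (2): add. Components now {A,D} {B} {C} {E}
A E (3): add. Components now {A,D,E} {B} {C}
B D (3): add. Components now {A,B,D,E} {C}
B E (4): skip — B and E already connected.
C E (8): add. Components now {A,B,C,D,E}
The 4th edge added is C E.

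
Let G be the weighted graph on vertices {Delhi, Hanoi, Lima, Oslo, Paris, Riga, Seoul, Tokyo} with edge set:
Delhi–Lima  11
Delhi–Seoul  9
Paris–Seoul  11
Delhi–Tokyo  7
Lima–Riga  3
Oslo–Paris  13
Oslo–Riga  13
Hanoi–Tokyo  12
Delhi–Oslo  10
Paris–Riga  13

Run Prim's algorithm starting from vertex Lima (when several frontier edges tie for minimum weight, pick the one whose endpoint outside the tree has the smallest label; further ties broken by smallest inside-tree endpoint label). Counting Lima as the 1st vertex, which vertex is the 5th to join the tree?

Seoul

Prim, starting at Lima.
Step 1: frontier [Lima–Riga 3, Delhi–Lima 11] → take Lima–Riga (3); add Riga.
Step 2: frontier [Delhi–Lima 11, Oslo–Riga 13, Paris–Riga 13] → take Delhi–Lima (11); add Delhi.
Step 3: frontier [Delhi–Tokyo 7, Delhi–Seoul 9, Delhi–Oslo 10, Oslo–Riga 13, Paris–Riga 13] → take Delhi–Tokyo (7); add Tokyo.
Step 4: frontier [Delhi–Seoul 9, Delhi–Oslo 10, Oslo–Riga 13, Paris–Riga 13, Hanoi–Tokyo 12] → take Delhi–Seoul (9); add Seoul.
Step 5: frontier [Delhi–Oslo 10, Oslo–Riga 13, Paris–Riga 13, Paris–Seoul 11, Hanoi–Tokyo 12] → take Delhi–Oslo (10); add Oslo.
Step 6: frontier [Oslo–Paris 13, Paris–Riga 13, Paris–Seoul 11, Hanoi–Tokyo 12] → take Paris–Seoul (11); add Paris.
Step 7: frontier [Hanoi–Tokyo 12] → take Hanoi–Tokyo (12); add Hanoi.
Vertex order: Lima, Riga, Delhi, Tokyo, Seoul, Oslo, Paris, Hanoi. The 5th vertex is Seoul.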